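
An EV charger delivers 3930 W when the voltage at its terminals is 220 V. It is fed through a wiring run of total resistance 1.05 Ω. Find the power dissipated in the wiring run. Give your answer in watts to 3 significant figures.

335 W

The wiring run is a series resistance carrying the load current; its dissipation is I²R_line.
I = P / V = 3930 / 220 = 17.86 A through the wiring run.
P_line = I² R_line = (17.86)² × 1.05 = 335.1 W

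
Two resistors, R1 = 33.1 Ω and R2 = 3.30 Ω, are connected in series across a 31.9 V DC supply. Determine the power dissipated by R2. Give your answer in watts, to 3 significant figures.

2.53 W

The current is common to all series resistors; compute it, then apply P = I²R for the target.
R_total = 33.1 + 3.30 = 36.40 Ω
I = V / R_total = 31.9 / 36.40 = 0.8764 A
P_R2 = I² × R2 = (0.8764)² × 3.30 = 2.535 W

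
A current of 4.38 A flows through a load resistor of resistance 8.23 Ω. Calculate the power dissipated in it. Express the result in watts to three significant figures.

158 W

With I and R stated, P = I²R applies in one step.
P = (4.380 A)² × 8.23 Ω = 157.9 W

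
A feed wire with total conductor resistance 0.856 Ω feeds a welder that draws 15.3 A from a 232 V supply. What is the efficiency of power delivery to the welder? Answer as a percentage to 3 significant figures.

The feed wire carries the full 15.3 A.
P_line = I² R_line = (15.30)² × 0.856 = 200.4 W
P_source = V I = 232 × 15.30 = 3550 W; P_load = 3349 W
η = P_load / P_source = 3349 / 3550 = 0.9435

94.4 %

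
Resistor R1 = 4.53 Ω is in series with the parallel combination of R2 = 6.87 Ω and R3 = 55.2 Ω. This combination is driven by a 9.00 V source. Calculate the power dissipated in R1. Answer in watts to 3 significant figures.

Replace R2 and R3 with their parallel equivalent so the circuit becomes R1 in series with R_p.
R_p = (6.87×55.2)/(6.87+55.2) = 6.110 Ω
R_total = 4.53 + 6.110 = 10.64 Ω
I = V / R_total = 9.00 / 10.64 = 0.8459 A
All the current flows through R1; use P = I²R.
P_R1 = (0.8459)² × 4.53 = 3.241 W

3.24 W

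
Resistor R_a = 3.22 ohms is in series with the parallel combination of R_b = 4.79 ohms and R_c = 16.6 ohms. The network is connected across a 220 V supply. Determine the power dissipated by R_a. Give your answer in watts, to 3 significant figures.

Collapse R_b‖R_c to a single equivalent, reducing the network to two series elements.
R_p = (4.79×16.6)/(4.79+16.6) = 3.717 Ω
R_total = 3.22 + 3.717 = 6.937 Ω
I = V / R_total = 220 / 6.937 = 31.71 A
R_a carries the full series current, so P = I²R.
P_R_a = (31.71)² × 3.22 = 3238 W

3240 W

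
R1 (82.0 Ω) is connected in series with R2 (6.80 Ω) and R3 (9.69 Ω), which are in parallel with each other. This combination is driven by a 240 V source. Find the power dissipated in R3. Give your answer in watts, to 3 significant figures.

First combine the parallel branches into one equivalent R_p, then R1 + R_p is a series pair.
R_p = (6.80×9.69)/(6.80+9.69) = 3.996 Ω
R_total = 82.0 + 3.996 = 86.00 Ω
I = V / R_total = 240 / 86.00 = 2.791 A
Voltage across the parallel pair: V_p = I × R_p = 2.791 × 3.996 = 11.15 V
R3 is across V_p, so use P = V²/R for that branch.
P_R3 = (11.15)² / 9.69 = 12.83 W

12.8 W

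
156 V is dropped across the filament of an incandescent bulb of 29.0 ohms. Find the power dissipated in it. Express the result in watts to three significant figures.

839 W

We know the drop across the element and its resistance — P = V²/R, one step.
P = (156 V)² / 29.0 Ω = 839.2 W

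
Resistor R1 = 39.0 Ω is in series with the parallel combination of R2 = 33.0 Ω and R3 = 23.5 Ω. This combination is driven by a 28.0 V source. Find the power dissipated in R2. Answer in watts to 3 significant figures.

Collapse R2‖R3 to a single equivalent, reducing the network to two series elements.
R_p = (33.0×23.5)/(33.0+23.5) = 13.73 Ω
R_total = 39.0 + 13.73 = 52.73 Ω
I = V / R_total = 28.0 / 52.73 = 0.5311 A
Voltage across the parallel pair: V_p = I × R_p = 0.5311 × 13.73 = 7.289 V
R2 sees V_p directly, so P = V_p² / R2.
P_R2 = (7.289)² / 33.0 = 1.610 W

1.61 W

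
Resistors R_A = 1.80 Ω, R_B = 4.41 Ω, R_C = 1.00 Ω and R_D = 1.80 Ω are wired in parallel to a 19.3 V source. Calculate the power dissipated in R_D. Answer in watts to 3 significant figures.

R_D sits directly across the source, so P = V²/R with V = 19.3 V.
P_R_D = V² / R_D = (19.3)² / 1.80 Ω = 206.9 W

207 W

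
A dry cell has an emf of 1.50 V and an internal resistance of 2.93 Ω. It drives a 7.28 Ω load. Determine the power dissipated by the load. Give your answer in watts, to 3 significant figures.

0.157 W

Load and internal resistance form a series loop — compute the loop current, then the load power via I²R.
I = ε / (r + R) = 1.50 / (2.93 + 7.28) = 0.1469 A
P_load = I² R = (0.1469)² × 7.28 = 0.1571 W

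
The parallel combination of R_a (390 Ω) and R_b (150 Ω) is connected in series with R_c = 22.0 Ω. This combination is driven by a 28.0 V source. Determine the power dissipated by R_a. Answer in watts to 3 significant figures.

1.39 W

Combine R_a and R_b into their parallel equivalent first, reducing the network to two series resistors.
R_p = (390×150)/(390+150) = 108.3 Ω
R_total = R_p + 22.0 = 108.3 + 22.0 = 130.3 Ω
I = V / R_total = 28.0 / 130.3 = 0.2148 A
Voltage across the parallel pair: V_p = I × R_p = 0.2148 × 108.3 = 23.27 V
R_a sits across V_p; its power is V_p²/R.
P_R_a = (23.27)² / 390 = 1.389 W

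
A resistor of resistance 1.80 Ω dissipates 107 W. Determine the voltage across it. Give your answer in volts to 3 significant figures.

13.9 V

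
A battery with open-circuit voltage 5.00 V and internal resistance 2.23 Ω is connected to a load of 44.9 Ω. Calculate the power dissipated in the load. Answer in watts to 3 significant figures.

0.505 W

Load and internal resistance form a series loop — compute the loop current, then the load power via I²R.
I = ε / (r + R) = 5.00 / (2.23 + 44.9) = 0.1061 A
P_load = I² R = (0.1061)² × 44.9 = 0.5053 W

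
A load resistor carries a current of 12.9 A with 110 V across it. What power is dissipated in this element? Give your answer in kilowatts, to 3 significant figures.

With V and I both given, power follows immediately from P = V I.
P = 110 V × 12.90 A = 1419 W

1.42 kW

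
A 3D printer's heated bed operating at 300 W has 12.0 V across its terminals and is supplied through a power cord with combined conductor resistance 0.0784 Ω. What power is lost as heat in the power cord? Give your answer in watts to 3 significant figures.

The power cord and load are in series, so the same current flows in both; the loss is I²R_line.
I = P / V = 300 / 12.0 = 25.00 A through the power cord.
P_line = I² R_line = (25.00)² × 0.0784 = 49.00 W

49.0 W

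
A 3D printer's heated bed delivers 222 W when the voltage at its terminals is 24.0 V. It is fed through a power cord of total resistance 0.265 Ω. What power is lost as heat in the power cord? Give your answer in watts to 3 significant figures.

22.7 W

Line loss is just I²R for the cable — we know both I and R_line directly.
I = P / V = 222 / 24.0 = 9.250 A through the power cord.
P_line = I² R_line = (9.250)² × 0.265 = 22.67 W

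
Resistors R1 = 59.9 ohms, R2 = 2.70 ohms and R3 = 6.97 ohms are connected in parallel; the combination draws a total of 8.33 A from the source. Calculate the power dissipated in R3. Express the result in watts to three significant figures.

35.4 W

Only the total current is stated, so first find the parallel equivalent to get the voltage across the combination.
1/R_eq = 1/59.9 + 1/2.70 + 1/6.97 ⇒ R_eq = 1.885 Ω
V = I_total × R_eq = 8.330 × 1.885 = 15.70 V
P_R3 = V² / R3 = (15.70)² / 6.97 = 35.37 W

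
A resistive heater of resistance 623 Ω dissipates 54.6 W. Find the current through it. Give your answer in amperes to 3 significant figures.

0.296 A

Inverting the appropriate power form: I = √(P / R).
I = √(54.6 / 623) = 0.2960 A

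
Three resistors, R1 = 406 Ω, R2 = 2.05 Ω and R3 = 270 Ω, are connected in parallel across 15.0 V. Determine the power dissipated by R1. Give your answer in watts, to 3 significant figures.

0.554 W

Parallel branches share the same voltage; P = V²/R gives the branch power in one step.
P_R1 = V² / R1 = (15.0)² / 406 Ω = 0.5542 W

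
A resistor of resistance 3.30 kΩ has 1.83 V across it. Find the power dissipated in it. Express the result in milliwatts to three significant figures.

We know the drop across the element and its resistance — P = V²/R, one step.
P = (1.83 V)² / 3300 Ω = 0.001015 W

1.01 mW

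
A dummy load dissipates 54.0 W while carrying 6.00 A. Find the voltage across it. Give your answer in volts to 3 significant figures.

From P = V I = I²R = V²/R, with the two given quantities we get V = P / I.
V = 54.0 / 6.000 = 9.000 V

9.00 V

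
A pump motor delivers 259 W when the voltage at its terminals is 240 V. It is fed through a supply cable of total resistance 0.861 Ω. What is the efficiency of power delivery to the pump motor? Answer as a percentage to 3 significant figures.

I = P / V = 259 / 240 = 1.079 A through the supply cable.
P_line = I² R_line = (1.079)² × 0.861 = 1.003 W
P_source = P_load + P_line = 259.0 + 1.003 = 260.0 W
η = P_load / P_source = 259.0 / 260.0 = 0.9961

99.6 %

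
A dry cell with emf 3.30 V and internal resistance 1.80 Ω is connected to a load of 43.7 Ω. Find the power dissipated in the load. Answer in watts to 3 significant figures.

With r and R in series, I = ε/(r+R); the load dissipates I²R.
I = ε / (r + R) = 3.30 / (1.80 + 43.7) = 0.07253 A
P_load = I² R = (0.07253)² × 43.7 = 0.2299 W

0.230 W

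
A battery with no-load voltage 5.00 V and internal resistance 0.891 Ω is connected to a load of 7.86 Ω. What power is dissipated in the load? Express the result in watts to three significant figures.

The internal resistance and the load are in series, so the same I flows through both; get I from ε/(r+R), then I²R for the load.
I = ε / (r + R) = 5.00 / (0.891 + 7.86) = 0.5714 A
P_load = I² R = (0.5714)² × 7.86 = 2.566 W

2.57 W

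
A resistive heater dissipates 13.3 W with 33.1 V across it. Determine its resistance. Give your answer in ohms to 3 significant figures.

From P = V I = I²R = V²/R, with the two given quantities we get R = V² / P.
R = (33.1)² / 13.3 = 82.38 Ω

82.4 Ω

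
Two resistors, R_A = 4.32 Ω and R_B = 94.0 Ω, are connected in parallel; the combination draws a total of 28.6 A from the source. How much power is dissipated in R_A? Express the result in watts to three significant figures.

3230 W

We need the common branch voltage; get it from I_total × R_eq, then P = V²/R for the branch.
1/R_eq = 1/4.32 + 1/94.0 ⇒ R_eq = 4.130 Ω
V = I_total × R_eq = 28.60 × 4.130 = 118.1 V
P_R_A = V² / R_A = (118.1)² / 4.32 = 3230 W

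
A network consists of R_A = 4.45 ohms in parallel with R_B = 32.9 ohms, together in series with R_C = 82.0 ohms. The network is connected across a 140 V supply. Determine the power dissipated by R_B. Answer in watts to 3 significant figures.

1.24 W

Reduce the parallel combination to a single R_p; the circuit then becomes R_p in series with the remaining resistor.
R_p = (4.45×32.9)/(4.45+32.9) = 3.920 Ω
R_total = R_p + 82.0 = 3.920 + 82.0 = 85.92 Ω
I = V / R_total = 140 / 85.92 = 1.629 A
Voltage across the parallel pair: V_p = I × R_p = 1.629 × 3.920 = 6.387 V
R_B sits across V_p; its power is V_p²/R.
P_R_B = (6.387)² / 32.9 = 1.240 W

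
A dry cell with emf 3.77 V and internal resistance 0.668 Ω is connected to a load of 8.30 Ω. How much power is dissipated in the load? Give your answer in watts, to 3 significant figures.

Find the circuit current first, then P = I²R for the load (series elements share I).
I = ε / (r + R) = 3.77 / (0.668 + 8.30) = 0.4204 A
P_load = I² R = (0.4204)² × 8.30 = 1.467 W

1.47 W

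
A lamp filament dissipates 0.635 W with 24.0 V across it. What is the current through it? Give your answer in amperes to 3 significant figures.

0.0265 A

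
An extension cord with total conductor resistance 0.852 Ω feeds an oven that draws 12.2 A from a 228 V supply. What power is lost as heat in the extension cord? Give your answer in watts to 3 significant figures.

Only the current and the line resistance are needed for the I²R loss.
The extension cord carries the full 12.2 A.
P_line = I² R_line = (12.20)² × 0.852 = 126.8 W

127 W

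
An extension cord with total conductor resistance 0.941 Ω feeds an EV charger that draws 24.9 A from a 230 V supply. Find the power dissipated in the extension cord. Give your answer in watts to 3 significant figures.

583 W

Line loss is just I²R for the cable — we know both I and R_line directly.
The extension cord carries the full 24.9 A.
P_line = I² R_line = (24.90)² × 0.941 = 583.4 W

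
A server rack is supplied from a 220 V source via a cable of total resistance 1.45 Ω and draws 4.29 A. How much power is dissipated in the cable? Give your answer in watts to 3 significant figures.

26.7 W

The cable and load are in series, so the same current flows in both; the loss is I²R_line.
The cable carries the full 4.29 A.
P_line = I² R_line = (4.290)² × 1.45 = 26.69 W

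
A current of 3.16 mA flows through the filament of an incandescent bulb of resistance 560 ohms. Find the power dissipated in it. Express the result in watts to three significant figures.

0.00559 W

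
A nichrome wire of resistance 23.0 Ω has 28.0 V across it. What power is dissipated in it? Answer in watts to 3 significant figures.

With V across and R both known, P = V²/R gives the dissipation directly.
P = (28.0 V)² / 23.0 Ω = 34.09 W

34.1 W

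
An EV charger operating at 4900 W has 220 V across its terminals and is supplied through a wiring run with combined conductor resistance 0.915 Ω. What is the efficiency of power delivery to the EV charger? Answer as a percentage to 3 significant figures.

I = P / V = 4900 / 220 = 22.27 A through the wiring run.
P_line = I² R_line = (22.27)² × 0.915 = 453.9 W
P_source = P_load + P_line = 4900 + 453.9 = 5354 W
η = P_load / P_source = 4900 / 5354 = 0.9152

91.5 %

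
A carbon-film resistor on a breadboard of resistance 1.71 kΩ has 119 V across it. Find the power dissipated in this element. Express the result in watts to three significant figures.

8.28 W

Voltage and resistance are given, so P = V²/R is the one-step route.
P = (119 V)² / 1710 Ω = 8.281 W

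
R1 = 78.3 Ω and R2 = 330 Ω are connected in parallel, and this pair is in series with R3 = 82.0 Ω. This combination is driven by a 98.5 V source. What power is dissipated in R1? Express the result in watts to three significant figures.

23.5 W

First find R_p for the parallel pair, then treat R_p + R3 as a series loop.
R_p = (78.3×330)/(78.3+330) = 63.28 Ω
R_total = R_p + 82.0 = 63.28 + 82.0 = 145.3 Ω
I = V / R_total = 98.5 / 145.3 = 0.6780 A
Voltage across the parallel pair: V_p = I × R_p = 0.6780 × 63.28 = 42.91 V
R1 has V_p across it, so P = V_p²/R1.
P_R1 = (42.91)² / 78.3 = 23.51 W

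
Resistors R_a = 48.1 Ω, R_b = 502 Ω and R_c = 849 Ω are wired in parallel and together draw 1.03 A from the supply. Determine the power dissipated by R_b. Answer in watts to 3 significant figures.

3.68 W

Only the total current is stated, so first find the parallel equivalent to get the voltage across the combination.
1/R_eq = 1/48.1 + 1/502 + 1/849 ⇒ R_eq = 41.74 Ω
V = I_total × R_eq = 1.030 × 41.74 = 42.99 V
P_R_b = V² / R_b = (42.99)² / 502 = 3.681 W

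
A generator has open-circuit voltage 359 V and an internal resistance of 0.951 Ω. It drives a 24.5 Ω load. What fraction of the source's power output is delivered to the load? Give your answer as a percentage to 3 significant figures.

The source delivers εI, of which I²R reaches the load and I²r is lost; since I is common, η = R/(R+r).
η = R / (R + r) = 24.5 / (24.5 + 0.951) = 0.9626

96.3 %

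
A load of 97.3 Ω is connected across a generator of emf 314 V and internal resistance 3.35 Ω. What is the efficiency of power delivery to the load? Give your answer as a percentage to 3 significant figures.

96.7 %

Both r and R carry the same current, so the power split is just the resistance split: η = R/(R+r).
η = R / (R + r) = 97.3 / (97.3 + 3.35) = 0.9667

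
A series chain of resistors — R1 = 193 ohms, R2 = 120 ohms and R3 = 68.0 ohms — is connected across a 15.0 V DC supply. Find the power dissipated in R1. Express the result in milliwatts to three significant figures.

The current is common to all series resistors; compute it, then apply P = I²R for the target.
R_total = 193 + 120 + 68.0 = 381.0 Ω
I = V / R_total = 15.0 / 381.0 = 0.03937 A
P_R1 = I² × R1 = (0.03937)² × 193 = 0.2992 W

299 mW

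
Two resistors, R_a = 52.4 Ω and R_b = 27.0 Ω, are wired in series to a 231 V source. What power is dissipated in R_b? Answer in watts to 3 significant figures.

Series elements share the same current, so find I first, then use P = I²R.
R_total = 52.4 + 27.0 = 79.40 Ω
I = V / R_total = 231 / 79.40 = 2.909 A
P_R_b = I² × R_b = (2.909)² × 27.0 = 228.5 W

229 W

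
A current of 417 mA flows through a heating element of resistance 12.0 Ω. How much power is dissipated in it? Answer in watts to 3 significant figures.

2.09 W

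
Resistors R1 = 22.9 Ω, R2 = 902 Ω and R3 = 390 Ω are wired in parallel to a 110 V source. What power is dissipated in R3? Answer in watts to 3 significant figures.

The supply voltage appears across each parallel branch — just use P = V²/R3.
P_R3 = V² / R3 = (110)² / 390 Ω = 31.03 W

31.0 W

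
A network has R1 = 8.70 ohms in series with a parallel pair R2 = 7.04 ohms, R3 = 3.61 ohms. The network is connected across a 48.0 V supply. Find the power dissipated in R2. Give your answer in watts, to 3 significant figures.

15.2 W

Collapse R2‖R3 to a single equivalent, reducing the network to two series elements.
R_p = (7.04×3.61)/(7.04+3.61) = 2.386 Ω
R_total = 8.70 + 2.386 = 11.09 Ω
I = V / R_total = 48.0 / 11.09 = 4.330 A
Voltage across the parallel pair: V_p = I × R_p = 4.330 × 2.386 = 10.33 V
R2 sees V_p directly, so P = V_p² / R2.
P_R2 = (10.33)² / 7.04 = 15.16 W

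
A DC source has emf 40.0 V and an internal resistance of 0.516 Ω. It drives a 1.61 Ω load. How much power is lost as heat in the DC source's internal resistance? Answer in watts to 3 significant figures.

183 W

The source's internal resistance is just another series element carrying I; its dissipation is I²r.
I = ε / (r + R) = 40.0 / (0.516 + 1.61) = 18.81 A
P_int = I² r = (18.81)² × 0.516 = 182.7 W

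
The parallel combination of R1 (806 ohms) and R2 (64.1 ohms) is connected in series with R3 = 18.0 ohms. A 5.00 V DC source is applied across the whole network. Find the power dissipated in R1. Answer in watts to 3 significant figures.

0.0183 W

Combine R1 and R2 into their parallel equivalent first, reducing the network to two series resistors.
R_p = (806×64.1)/(806+64.1) = 59.38 Ω
R_total = R_p + 18.0 = 59.38 + 18.0 = 77.38 Ω
I = V / R_total = 5.00 / 77.38 = 0.06462 A
Voltage across the parallel pair: V_p = I × R_p = 0.06462 × 59.38 = 3.837 V
Use P = V²/R for R1 with V = V_p.
P_R1 = (3.837)² / 806 = 0.01827 W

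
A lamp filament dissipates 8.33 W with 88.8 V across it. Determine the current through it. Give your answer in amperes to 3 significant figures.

0.0938 A

The two known quantities fix the third via I = P / V.
I = 8.33 / 88.8 = 0.09381 A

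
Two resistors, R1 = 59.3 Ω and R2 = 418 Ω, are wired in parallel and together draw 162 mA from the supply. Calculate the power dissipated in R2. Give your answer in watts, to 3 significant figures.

0.169 W

Only the total current is stated, so first find the parallel equivalent to get the voltage across the combination.
1/R_eq = 1/59.3 + 1/418 ⇒ R_eq = 51.93 Ω
V = I_total × R_eq = 0.1620 × 51.93 = 8.413 V
P_R2 = V² / R2 = (8.413)² / 418 = 0.1693 W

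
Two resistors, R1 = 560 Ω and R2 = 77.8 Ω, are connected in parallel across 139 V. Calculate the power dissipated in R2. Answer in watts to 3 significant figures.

Each parallel branch sees the full supply voltage, so P = V²/R applies directly to the target branch.
P_R2 = V² / R2 = (139)² / 77.8 Ω = 248.3 W

248 W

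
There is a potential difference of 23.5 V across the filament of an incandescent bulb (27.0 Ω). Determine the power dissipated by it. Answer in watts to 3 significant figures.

V and R are stated; P = V²/R avoids computing the current.
P = (23.5 V)² / 27.0 Ω = 20.45 W

20.5 W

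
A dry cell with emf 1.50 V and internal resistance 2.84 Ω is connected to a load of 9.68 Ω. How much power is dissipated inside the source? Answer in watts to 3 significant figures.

The internal resistance carries the same current as the load; P_int = I²r.
I = ε / (r + R) = 1.50 / (2.84 + 9.68) = 0.1198 A
P_int = I² r = (0.1198)² × 2.84 = 0.04077 W

0.0408 W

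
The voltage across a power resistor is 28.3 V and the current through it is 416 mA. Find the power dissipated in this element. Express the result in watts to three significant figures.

11.8 W

Both the voltage across and the current through the element are known, so P = V I applies directly.
P = 28.3 V × 0.4160 A = 11.77 W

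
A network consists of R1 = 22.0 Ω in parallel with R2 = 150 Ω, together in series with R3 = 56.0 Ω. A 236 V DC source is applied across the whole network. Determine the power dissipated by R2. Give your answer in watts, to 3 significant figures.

24.2 W

Reduce the parallel combination to a single R_p; the circuit then becomes R_p in series with the remaining resistor.
R_p = (22.0×150)/(22.0+150) = 19.19 Ω
R_total = R_p + 56.0 = 19.19 + 56.0 = 75.19 Ω
I = V / R_total = 236 / 75.19 = 3.139 A
Voltage across the parallel pair: V_p = I × R_p = 3.139 × 19.19 = 60.22 V
R2 has V_p across it, so P = V_p²/R2.
P_R2 = (60.22)² / 150 = 24.18 W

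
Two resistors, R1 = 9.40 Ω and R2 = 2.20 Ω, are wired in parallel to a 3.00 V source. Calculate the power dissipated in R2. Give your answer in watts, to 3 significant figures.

Every branch has 3.00 V across it, so for R2 the power is simply V²/R.
P_R2 = V² / R2 = (3.00)² / 2.20 Ω = 4.091 W

4.09 W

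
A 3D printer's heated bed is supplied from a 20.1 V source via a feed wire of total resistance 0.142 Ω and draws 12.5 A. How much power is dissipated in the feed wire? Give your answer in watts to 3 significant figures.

The feed wire and load are in series, so the same current flows in both; the loss is I²R_line.
The feed wire carries the full 12.5 A.
P_line = I² R_line = (12.50)² × 0.142 = 22.19 W

22.2 W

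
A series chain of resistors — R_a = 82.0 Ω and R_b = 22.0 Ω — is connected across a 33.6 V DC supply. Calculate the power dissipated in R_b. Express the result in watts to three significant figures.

2.30 W

Every series element carries the same I. Get I from the total resistance, then P = I² × R_b.
R_total = 82.0 + 22.0 = 104.0 Ω
I = V / R_total = 33.6 / 104.0 = 0.3231 A
P_R_b = I² × R_b = (0.3231)² × 22.0 = 2.296 W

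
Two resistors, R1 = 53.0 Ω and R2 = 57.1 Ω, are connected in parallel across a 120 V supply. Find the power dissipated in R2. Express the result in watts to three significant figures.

252 W

Parallel branches share the same voltage; P = V²/R gives the branch power in one step.
P_R2 = V² / R2 = (120)² / 57.1 Ω = 252.2 W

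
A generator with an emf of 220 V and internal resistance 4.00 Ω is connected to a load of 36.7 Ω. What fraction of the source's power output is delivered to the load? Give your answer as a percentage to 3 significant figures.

The source delivers εI, of which I²R reaches the load and I²r is lost; since I is common, η = R/(R+r).
η = R / (R + r) = 36.7 / (36.7 + 4.00) = 0.9017

90.2 %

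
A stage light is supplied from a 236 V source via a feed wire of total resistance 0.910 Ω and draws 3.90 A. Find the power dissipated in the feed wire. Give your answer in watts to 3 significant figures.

13.8 W

Line loss is just I²R for the cable — we know both I and R_line directly.
The feed wire carries the full 3.90 A.
P_line = I² R_line = (3.900)² × 0.910 = 13.84 W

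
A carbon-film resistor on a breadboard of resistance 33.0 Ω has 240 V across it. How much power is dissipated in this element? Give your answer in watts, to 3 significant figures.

1750 W

With V across and R both known, P = V²/R gives the dissipation directly.
P = (240 V)² / 33.0 Ω = 1745 W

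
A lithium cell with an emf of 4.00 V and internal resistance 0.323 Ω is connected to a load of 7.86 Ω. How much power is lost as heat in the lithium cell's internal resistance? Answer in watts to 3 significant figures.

The internal resistance carries the same current as the load; P_int = I²r.
I = ε / (r + R) = 4.00 / (0.323 + 7.86) = 0.4888 A
P_int = I² r = (0.4888)² × 0.323 = 0.07718 W

0.0772 W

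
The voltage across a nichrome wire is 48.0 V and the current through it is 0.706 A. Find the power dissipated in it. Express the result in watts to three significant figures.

Both the voltage across and the current through the element are known, so P = V I applies directly.
P = 48.0 V × 0.7060 A = 33.89 W

33.9 W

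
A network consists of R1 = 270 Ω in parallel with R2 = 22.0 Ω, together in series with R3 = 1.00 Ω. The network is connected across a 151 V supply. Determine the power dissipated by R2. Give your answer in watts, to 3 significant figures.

942 W

Reduce the parallel combination to a single R_p; the circuit then becomes R_p in series with the remaining resistor.
R_p = (270×22.0)/(270+22.0) = 20.34 Ω
R_total = R_p + 1.00 = 20.34 + 1.00 = 21.34 Ω
I = V / R_total = 151 / 21.34 = 7.075 A
Voltage across the parallel pair: V_p = I × R_p = 7.075 × 20.34 = 143.9 V
R2 sits across V_p; its power is V_p²/R.
P_R2 = (143.9)² / 22.0 = 941.6 W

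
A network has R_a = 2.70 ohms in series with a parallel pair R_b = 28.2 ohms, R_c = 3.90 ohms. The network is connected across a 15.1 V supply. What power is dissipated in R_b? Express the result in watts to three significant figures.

Collapse R_b‖R_c to a single equivalent, reducing the network to two series elements.
R_p = (28.2×3.90)/(28.2+3.90) = 3.426 Ω
R_total = 2.70 + 3.426 = 6.126 Ω
I = V / R_total = 15.1 / 6.126 = 2.465 A
Voltage across the parallel pair: V_p = I × R_p = 2.465 × 3.426 = 8.445 V
R_b is across V_p, so use P = V²/R for that branch.
P_R_b = (8.445)² / 28.2 = 2.529 W

2.53 W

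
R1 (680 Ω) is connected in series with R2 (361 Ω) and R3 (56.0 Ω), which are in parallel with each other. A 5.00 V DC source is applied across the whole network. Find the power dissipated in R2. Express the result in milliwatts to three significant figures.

0.307 mW

Collapse R2‖R3 to a single equivalent, reducing the network to two series elements.
R_p = (361×56.0)/(361+56.0) = 48.48 Ω
R_total = 680 + 48.48 = 728.5 Ω
I = V / R_total = 5.00 / 728.5 = 0.006864 A
Voltage across the parallel pair: V_p = I × R_p = 0.006864 × 48.48 = 0.3327 V
R2 sees V_p directly, so P = V_p² / R2.
P_R2 = (0.3327)² / 361 = 0.0003067 W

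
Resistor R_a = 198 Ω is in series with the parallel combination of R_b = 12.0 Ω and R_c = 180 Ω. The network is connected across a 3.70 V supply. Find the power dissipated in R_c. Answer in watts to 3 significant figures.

0.000220 W

Collapse R_b‖R_c to a single equivalent, reducing the network to two series elements.
R_p = (12.0×180)/(12.0+180) = 11.25 Ω
R_total = 198 + 11.25 = 209.2 Ω
I = V / R_total = 3.70 / 209.2 = 0.01768 A
Voltage across the parallel pair: V_p = I × R_p = 0.01768 × 11.25 = 0.1989 V
With V_p across R_c, its power is V_p²/R_c.
P_R_c = (0.1989)² / 180 = 0.0002198 W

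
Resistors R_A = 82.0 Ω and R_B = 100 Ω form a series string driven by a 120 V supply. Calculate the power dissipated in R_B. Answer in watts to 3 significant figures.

43.5 W

In a series string the same current flows through every resistor — find that current, then P = I²R for the one we want.
R_total = 82.0 + 100 = 182.0 Ω
I = V / R_total = 120 / 182.0 = 0.6593 A
P_R_B = I² × R_B = (0.6593)² × 100 = 43.47 W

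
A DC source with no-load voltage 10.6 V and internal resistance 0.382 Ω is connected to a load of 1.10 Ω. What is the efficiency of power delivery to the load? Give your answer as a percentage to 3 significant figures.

74.2 %

η = P_load/(P_load+P_int) = I²R/(I²R+I²r) = R/(R+r) — the I² cancels for series elements.
η = R / (R + r) = 1.10 / (1.10 + 0.382) = 0.7422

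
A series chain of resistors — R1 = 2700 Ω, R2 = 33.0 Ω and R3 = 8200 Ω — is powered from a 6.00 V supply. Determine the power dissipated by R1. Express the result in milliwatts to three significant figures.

0.813 mW

In a series string the same current flows through every resistor — find that current, then P = I²R for the one we want.
R_total = 2700 + 33.0 + 8200 = 10930 Ω
I = V / R_total = 6.00 / 10930 = 0.0005488 A
P_R1 = I² × R1 = (0.0005488)² × 2700 = 0.0008132 W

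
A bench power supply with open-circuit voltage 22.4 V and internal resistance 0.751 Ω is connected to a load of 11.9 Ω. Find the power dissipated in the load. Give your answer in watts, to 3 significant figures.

37.3 W

Find the circuit current first, then P = I²R for the load (series elements share I).
I = ε / (r + R) = 22.4 / (0.751 + 11.9) = 1.771 A
P_load = I² R = (1.771)² × 11.9 = 37.31 W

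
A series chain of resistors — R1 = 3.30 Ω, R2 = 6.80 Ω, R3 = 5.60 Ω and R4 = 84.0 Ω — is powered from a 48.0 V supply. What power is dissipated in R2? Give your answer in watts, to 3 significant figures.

Since the resistors are in series they all carry the loop current I = V/R_total; the power in any one is I²R.
R_total = 3.30 + 6.80 + 5.60 + 84.0 = 99.70 Ω
I = V / R_total = 48.0 / 99.70 = 0.4814 A
P_R2 = I² × R2 = (0.4814)² × 6.80 = 1.576 W

1.58 W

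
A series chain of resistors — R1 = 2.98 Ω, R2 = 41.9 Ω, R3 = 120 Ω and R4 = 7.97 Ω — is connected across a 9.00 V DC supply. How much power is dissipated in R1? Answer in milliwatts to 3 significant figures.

Since the resistors are in series they all carry the loop current I = V/R_total; the power in any one is I²R.
R_total = 2.98 + 41.9 + 120 + 7.97 = 172.8 Ω
I = V / R_total = 9.00 / 172.8 = 0.05207 A
P_R1 = I² × R1 = (0.05207)² × 2.98 = 0.008079 W

8.08 mW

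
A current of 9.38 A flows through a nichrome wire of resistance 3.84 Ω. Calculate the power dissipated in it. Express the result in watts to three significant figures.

The current through and the resistance of the element are both given; use P = I²R.
P = (9.380 A)² × 3.84 Ω = 337.9 W

338 W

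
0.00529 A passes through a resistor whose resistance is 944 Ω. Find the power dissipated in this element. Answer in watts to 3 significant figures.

0.0264 W

With I and R stated, P = I²R applies in one step.
P = (0.005290 A)² × 944 Ω = 0.02642 W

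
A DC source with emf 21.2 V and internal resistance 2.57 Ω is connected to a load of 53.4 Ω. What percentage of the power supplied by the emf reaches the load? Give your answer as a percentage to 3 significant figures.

95.4 %

Efficiency is P_load / P_total. With a series r and R sharing the same I, P = I²R for each, so η = R/(R+r).
η = R / (R + r) = 53.4 / (53.4 + 2.57) = 0.9541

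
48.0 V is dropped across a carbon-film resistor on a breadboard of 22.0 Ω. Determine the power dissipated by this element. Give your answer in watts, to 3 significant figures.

105 W

V and R are stated; P = V²/R avoids computing the current.
P = (48.0 V)² / 22.0 Ω = 104.7 W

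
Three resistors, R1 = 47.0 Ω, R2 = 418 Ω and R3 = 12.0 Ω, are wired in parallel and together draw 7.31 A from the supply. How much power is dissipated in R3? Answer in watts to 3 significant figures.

389 W

Only the total current is stated, so first find the parallel equivalent to get the voltage across the combination.
1/R_eq = 1/47.0 + 1/418 + 1/12.0 ⇒ R_eq = 9.346 Ω
V = I_total × R_eq = 7.310 × 9.346 = 68.32 V
P_R3 = V² / R3 = (68.32)² / 12.0 = 388.9 W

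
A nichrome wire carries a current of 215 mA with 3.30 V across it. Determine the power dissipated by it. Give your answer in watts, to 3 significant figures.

0.709 W

Since both terminal voltage and current are stated, P = V I gives the power in one step.
P = 3.30 V × 0.2150 A = 0.7095 W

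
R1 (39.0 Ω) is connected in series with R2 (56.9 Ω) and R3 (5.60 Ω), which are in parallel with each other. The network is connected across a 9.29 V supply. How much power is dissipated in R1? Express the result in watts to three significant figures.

1.73 W

Reduce the parallel pair to R_p first; the network is then a simple series string.
R_p = (56.9×5.60)/(56.9+5.60) = 5.098 Ω
R_total = 39.0 + 5.098 = 44.10 Ω
I = V / R_total = 9.29 / 44.10 = 0.2107 A
R1 carries the full series current, so P = I²R.
P_R1 = (0.2107)² × 39.0 = 1.731 W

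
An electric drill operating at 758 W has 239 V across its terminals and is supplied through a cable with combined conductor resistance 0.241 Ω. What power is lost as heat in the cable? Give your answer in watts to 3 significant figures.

The cable is a series resistance carrying the load current; its dissipation is I²R_line.
I = P / V = 758 / 239 = 3.172 A through the cable.
P_line = I² R_line = (3.172)² × 0.241 = 2.424 W

2.42 W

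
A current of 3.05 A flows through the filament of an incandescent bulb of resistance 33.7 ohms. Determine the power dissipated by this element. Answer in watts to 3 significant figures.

The current through and the resistance of the element are both given; use P = I²R.
P = (3.050 A)² × 33.7 Ω = 313.5 W

313 W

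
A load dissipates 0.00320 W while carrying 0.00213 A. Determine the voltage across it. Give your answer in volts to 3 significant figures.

1.50 V

Rearranging the power relation for the two known quantities gives V = P / I.
V = 0.00320 / 0.002130 = 1.502 V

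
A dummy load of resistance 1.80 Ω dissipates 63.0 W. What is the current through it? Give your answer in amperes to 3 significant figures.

From P = V I = I²R = V²/R, with the two given quantities we get I = √(P / R).
I = √(63.0 / 1.80) = 5.916 A

5.92 A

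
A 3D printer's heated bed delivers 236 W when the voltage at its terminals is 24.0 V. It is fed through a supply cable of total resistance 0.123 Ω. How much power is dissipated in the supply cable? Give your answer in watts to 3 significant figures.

The supply cable is a series resistance carrying the load current; its dissipation is I²R_line.
I = P / V = 236 / 24.0 = 9.833 A through the supply cable.
P_line = I² R_line = (9.833)² × 0.123 = 11.89 W

11.9 W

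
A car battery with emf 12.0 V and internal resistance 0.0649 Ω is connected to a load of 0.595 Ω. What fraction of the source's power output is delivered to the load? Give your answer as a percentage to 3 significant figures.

90.2 %

The source delivers εI, of which I²R reaches the load and I²r is lost; since I is common, η = R/(R+r).
η = R / (R + r) = 0.595 / (0.595 + 0.0649) = 0.9017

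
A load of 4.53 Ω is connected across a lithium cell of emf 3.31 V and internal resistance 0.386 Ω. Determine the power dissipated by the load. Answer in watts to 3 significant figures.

2.05 W

With r and R in series, I = ε/(r+R); the load dissipates I²R.
I = ε / (r + R) = 3.31 / (0.386 + 4.53) = 0.6733 A
P_load = I² R = (0.6733)² × 4.53 = 2.054 W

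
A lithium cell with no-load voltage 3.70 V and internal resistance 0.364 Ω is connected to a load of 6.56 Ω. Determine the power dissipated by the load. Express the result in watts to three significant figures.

The internal resistance and the load are in series, so the same I flows through both; get I from ε/(r+R), then I²R for the load.
I = ε / (r + R) = 3.70 / (0.364 + 6.56) = 0.5344 A
P_load = I² R = (0.5344)² × 6.56 = 1.873 W

1.87 W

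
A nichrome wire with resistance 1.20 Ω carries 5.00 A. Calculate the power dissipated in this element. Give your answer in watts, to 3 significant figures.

30.0 W

With I and R stated, P = I²R applies in one step.
P = (5.000 A)² × 1.20 Ω = 30.00 W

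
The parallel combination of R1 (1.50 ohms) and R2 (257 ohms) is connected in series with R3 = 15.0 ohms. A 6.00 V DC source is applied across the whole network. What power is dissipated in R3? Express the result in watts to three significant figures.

1.99 W

First find R_p for the parallel pair, then treat R_p + R3 as a series loop.
R_p = (1.50×257)/(1.50+257) = 1.491 Ω
R_total = R_p + 15.0 = 1.491 + 15.0 = 16.49 Ω
I = V / R_total = 6.00 / 16.49 = 0.3638 A
All the supply current flows through R3; use P = I²R3.
P_R3 = (0.3638)² × 15.0 = 1.986 W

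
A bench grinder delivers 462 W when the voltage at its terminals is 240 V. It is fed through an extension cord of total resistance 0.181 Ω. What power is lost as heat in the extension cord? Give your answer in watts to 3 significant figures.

The extension cord is a series resistance carrying the load current; its dissipation is I²R_line.
I = P / V = 462 / 240 = 1.925 A through the extension cord.
P_line = I² R_line = (1.925)² × 0.181 = 0.6707 W

0.671 W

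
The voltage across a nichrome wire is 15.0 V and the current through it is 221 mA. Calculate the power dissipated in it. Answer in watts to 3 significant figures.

3.31 W

Both the voltage across and the current through the element are known, so P = V I applies directly.
P = 15.0 V × 0.2210 A = 3.315 W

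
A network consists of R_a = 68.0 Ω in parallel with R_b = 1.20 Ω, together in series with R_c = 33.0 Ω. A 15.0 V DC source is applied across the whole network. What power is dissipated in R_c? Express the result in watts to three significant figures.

First find R_p for the parallel pair, then treat R_p + R_c as a series loop.
R_p = (68.0×1.20)/(68.0+1.20) = 1.179 Ω
R_total = R_p + 33.0 = 1.179 + 33.0 = 34.18 Ω
I = V / R_total = 15.0 / 34.18 = 0.4389 A
All the supply current flows through R_c; use P = I²R_c.
P_R_c = (0.4389)² × 33.0 = 6.356 W

6.36 W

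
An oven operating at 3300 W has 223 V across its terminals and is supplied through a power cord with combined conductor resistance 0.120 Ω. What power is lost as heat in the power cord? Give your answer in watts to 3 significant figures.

The power cord is a series resistance carrying the load current; its dissipation is I²R_line.
I = P / V = 3300 / 223 = 14.80 A through the power cord.
P_line = I² R_line = (14.80)² × 0.120 = 26.28 W

26.3 W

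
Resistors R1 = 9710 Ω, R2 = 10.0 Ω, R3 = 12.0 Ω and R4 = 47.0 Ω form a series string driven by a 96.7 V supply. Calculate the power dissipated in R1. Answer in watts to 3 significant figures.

0.949 W

Every series element carries the same I. Get I from the total resistance, then P = I² × R1.
R_total = 9710 + 10.0 + 12.0 + 47.0 = 9779 Ω
I = V / R_total = 96.7 / 9779 = 0.009889 A
P_R1 = I² × R1 = (0.009889)² × 9710 = 0.9495 W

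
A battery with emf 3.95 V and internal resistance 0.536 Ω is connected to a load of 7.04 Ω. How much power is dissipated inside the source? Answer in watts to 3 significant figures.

r is in series with the load, so it carries the full circuit current — the loss in it is I²r.
I = ε / (r + R) = 3.95 / (0.536 + 7.04) = 0.5214 A
P_int = I² r = (0.5214)² × 0.536 = 0.1457 W

0.146 W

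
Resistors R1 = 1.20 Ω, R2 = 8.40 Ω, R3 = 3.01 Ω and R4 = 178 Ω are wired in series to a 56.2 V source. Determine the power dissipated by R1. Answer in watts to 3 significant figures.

Every series element carries the same I. Get I from the total resistance, then P = I² × R1.
R_total = 1.20 + 8.40 + 3.01 + 178 = 190.6 Ω
I = V / R_total = 56.2 / 190.6 = 0.2948 A
P_R1 = I² × R1 = (0.2948)² × 1.20 = 0.1043 W

0.104 W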